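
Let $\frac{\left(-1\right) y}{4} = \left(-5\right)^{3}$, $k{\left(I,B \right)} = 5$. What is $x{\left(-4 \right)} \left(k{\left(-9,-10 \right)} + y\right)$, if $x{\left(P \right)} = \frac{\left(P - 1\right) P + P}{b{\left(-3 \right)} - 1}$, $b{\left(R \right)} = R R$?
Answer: $1010$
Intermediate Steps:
$b{\left(R \right)} = R^{2}$
$y = 500$ ($y = - 4 \left(-5\right)^{3} = \left(-4\right) \left(-125\right) = 500$)
$x{\left(P \right)} = \frac{P}{8} + \frac{P \left(-1 + P\right)}{8}$ ($x{\left(P \right)} = \frac{\left(P - 1\right) P + P}{\left(-3\right)^{2} - 1} = \frac{\left(-1 + P\right) P + P}{9 - 1} = \frac{P \left(-1 + P\right) + P}{8} = \left(P + P \left(-1 + P\right)\right) \frac{1}{8} = \frac{P}{8} + \frac{P \left(-1 + P\right)}{8}$)
$x{\left(-4 \right)} \left(k{\left(-9,-10 \right)} + y\right) = \frac{\left(-4\right)^{2}}{8} \left(5 + 500\right) = \frac{1}{8} \cdot 16 \cdot 505 = 2 \cdot 505 = 1010$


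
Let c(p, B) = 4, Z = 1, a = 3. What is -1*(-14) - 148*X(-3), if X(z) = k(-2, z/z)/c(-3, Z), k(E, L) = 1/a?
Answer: 5/3 ≈ 1.6667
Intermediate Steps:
k(E, L) = ⅓ (k(E, L) = 1/3 = ⅓)
X(z) = 1/12 (X(z) = (⅓)/4 = (⅓)*(¼) = 1/12)
-1*(-14) - 148*X(-3) = -1*(-14) - 148*1/12 = 14 - 37/3 = 5/3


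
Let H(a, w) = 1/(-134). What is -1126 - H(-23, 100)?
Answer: -150883/134 ≈ -1126.0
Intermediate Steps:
H(a, w) = -1/134
-1126 - H(-23, 100) = -1126 - 1*(-1/134) = -1126 + 1/134 = -150883/134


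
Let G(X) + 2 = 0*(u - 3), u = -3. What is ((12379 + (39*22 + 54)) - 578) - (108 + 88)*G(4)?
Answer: 13105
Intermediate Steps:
G(X) = -2 (G(X) = -2 + 0*(-3 - 3) = -2 + 0*(-6) = -2 + 0 = -2)
((12379 + (39*22 + 54)) - 578) - (108 + 88)*G(4) = ((12379 + (39*22 + 54)) - 578) - (108 + 88)*(-2) = ((12379 + (858 + 54)) - 578) - 196*(-2) = ((12379 + 912) - 578) - 1*(-392) = (13291 - 578) + 392 = 12713 + 392 = 13105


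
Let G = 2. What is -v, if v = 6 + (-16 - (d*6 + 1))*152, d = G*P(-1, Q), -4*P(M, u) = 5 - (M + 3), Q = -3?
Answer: 1210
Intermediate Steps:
P(M, u) = -½ + M/4 (P(M, u) = -(5 - (M + 3))/4 = -(5 - (3 + M))/4 = -(5 + (-3 - M))/4 = -(2 - M)/4 = -½ + M/4)
d = -3/2 (d = 2*(-½ + (¼)*(-1)) = 2*(-½ - ¼) = 2*(-¾) = -3/2 ≈ -1.5000)
v = -1210 (v = 6 + (-16 - (-3/2*6 + 1))*152 = 6 + (-16 - (-9 + 1))*152 = 6 + (-16 - 1*(-8))*152 = 6 + (-16 + 8)*152 = 6 - 8*152 = 6 - 1216 = -1210)
-v = -1*(-1210) = 1210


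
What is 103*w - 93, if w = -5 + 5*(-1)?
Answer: -1123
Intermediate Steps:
w = -10 (w = -5 - 5 = -10)
103*w - 93 = 103*(-10) - 93 = -1030 - 93 = -1123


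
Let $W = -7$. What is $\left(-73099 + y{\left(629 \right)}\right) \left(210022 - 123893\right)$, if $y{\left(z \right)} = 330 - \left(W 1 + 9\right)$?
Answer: $-6267693459$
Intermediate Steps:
$y{\left(z \right)} = 328$ ($y{\left(z \right)} = 330 - \left(\left(-7\right) 1 + 9\right) = 330 - \left(-7 + 9\right) = 330 - 2 = 328$)
$\left(-73099 + y{\left(629 \right)}\right) \left(210022 - 123893\right) = \left(-73099 + 328\right) \left(210022 - 123893\right) = \left(-72771\right) 86129 = -6267693459$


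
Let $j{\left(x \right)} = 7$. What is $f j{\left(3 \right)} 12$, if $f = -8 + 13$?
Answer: $420$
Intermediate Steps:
$f = 5$
$f j{\left(3 \right)} 12 = 5 \cdot 7 \cdot 12 = 35 \cdot 12 = 420$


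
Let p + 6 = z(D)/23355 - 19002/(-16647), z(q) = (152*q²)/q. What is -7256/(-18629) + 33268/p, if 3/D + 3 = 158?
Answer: -33463771492094537/4887275266042 ≈ -6847.1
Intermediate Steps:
D = 3/155 (D = 3/(-3 + 158) = 3/155 ≈ 0.019355)
z(q) = 152*q
p = -1049390792/215994825 (p = -6 + ((152*(3/155))/23355 - 19002/(-16647)) = -6 + ((456/155)*(1/23355) - 19002*(-1/16647)) = -6 + (152/1206675 + 6334/5549) = -6 + 246578158/215994825 = -1049390792/215994825 ≈ -4.8584)
-7256/(-18629) + 33268/p = -7256/(-18629) + 33268/(-1049390792/215994825) = -7256*(-1/18629) + 33268*(-215994825/1049390792) = 7256/18629 - 1796428959525/262347698 = -33463771492094537/4887275266042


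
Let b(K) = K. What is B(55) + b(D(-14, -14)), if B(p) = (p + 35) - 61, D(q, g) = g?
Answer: 15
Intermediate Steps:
B(p) = -26 + p (B(p) = (35 + p) - 61 = -26 + p)
B(55) + b(D(-14, -14)) = (-26 + 55) - 14 = 29 - 14 = 15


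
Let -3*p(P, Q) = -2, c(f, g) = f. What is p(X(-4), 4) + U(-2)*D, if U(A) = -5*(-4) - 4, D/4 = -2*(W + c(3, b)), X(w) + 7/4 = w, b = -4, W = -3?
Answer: ⅔ ≈ 0.66667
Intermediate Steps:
X(w) = -7/4 + w
p(P, Q) = ⅔ (p(P, Q) = -⅓*(-2) = ⅔)
D = 0 (D = 4*(-2*(-3 + 3)) = 4*(-2*0) = 4*0 = 0)
U(A) = 16 (U(A) = 20 - 4 = 16)
p(X(-4), 4) + U(-2)*D = ⅔ + 16*0 = ⅔ + 0 = ⅔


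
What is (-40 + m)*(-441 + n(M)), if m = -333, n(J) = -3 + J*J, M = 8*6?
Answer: -693780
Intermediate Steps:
M = 48
n(J) = -3 + J²
(-40 + m)*(-441 + n(M)) = (-40 - 333)*(-441 + (-3 + 48²)) = -373*(-441 + (-3 + 2304)) = -373*(-441 + 2301) = -373*1860 = -693780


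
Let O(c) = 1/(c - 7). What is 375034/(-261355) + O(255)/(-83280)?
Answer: -1549148495663/1079575962240 ≈ -1.4350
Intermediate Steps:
O(c) = 1/(-7 + c)
375034/(-261355) + O(255)/(-83280) = 375034/(-261355) + 1/((-7 + 255)*(-83280)) = 375034*(-1/261355) - 1/83280/248 = -375034/261355 + (1/248)*(-1/83280) = -375034/261355 - 1/20653440 = -1549148495663/1079575962240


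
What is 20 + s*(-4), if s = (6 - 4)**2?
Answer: 4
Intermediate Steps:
s = 4 (s = 2**2 = 4)
20 + s*(-4) = 20 + 4*(-4) = 20 - 16 = 4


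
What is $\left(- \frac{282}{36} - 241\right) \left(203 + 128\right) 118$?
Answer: $- \frac{29156797}{3} \approx -9.7189 \cdot 10^{6}$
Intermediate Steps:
$\left(- \frac{282}{36} - 241\right) \left(203 + 128\right) 118 = \left(\left(-282\right) \frac{1}{36} - 241\right) 331 \cdot 118 = \left(- \frac{47}{6} - 241\right) 331 \cdot 118 = \left(- \frac{1493}{6}\right) 331 \cdot 118 = \left(- \frac{494183}{6}\right) 118 = - \frac{29156797}{3}$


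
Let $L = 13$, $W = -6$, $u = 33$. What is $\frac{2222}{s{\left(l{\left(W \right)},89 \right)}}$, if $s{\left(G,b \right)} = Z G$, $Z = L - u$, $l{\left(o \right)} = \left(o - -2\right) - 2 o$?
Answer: $- \frac{1111}{80} \approx -13.887$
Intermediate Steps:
$l{\left(o \right)} = 2 - o$ ($l{\left(o \right)} = \left(o + 2\right) - 2 o = \left(2 + o\right) - 2 o = 2 - o$)
$Z = -20$ ($Z = 13 - 33 = -20$)
$s{\left(G,b \right)} = - 20 G$
$\frac{2222}{s{\left(l{\left(W \right)},89 \right)}} = \frac{2222}{\left(-20\right) \left(2 - -6\right)} = \frac{2222}{\left(-20\right) \left(2 + 6\right)} = \frac{2222}{\left(-20\right) 8} = \frac{2222}{-160} = 2222 \left(- \frac{1}{160}\right) = - \frac{1111}{80}$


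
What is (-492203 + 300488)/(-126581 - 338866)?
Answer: 63905/155149 ≈ 0.41189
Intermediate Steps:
(-492203 + 300488)/(-126581 - 338866) = -191715/(-465447) = -191715*(-1/465447) = 63905/155149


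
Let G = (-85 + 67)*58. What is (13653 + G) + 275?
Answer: 12884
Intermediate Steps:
G = -1044 (G = -18*58 = -1044)
(13653 + G) + 275 = (13653 - 1044) + 275 = 12609 + 275 = 12884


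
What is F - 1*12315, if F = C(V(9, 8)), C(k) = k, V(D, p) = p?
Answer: -12307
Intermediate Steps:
F = 8
F - 1*12315 = 8 - 1*12315 = 8 - 12315 = -12307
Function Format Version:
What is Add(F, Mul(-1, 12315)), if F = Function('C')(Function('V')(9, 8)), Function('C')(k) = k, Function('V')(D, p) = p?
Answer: -12307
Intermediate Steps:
F = 8
Add(F, Mul(-1, 12315)) = Add(8, Mul(-1, 12315)) = Add(8, -12315) = -12307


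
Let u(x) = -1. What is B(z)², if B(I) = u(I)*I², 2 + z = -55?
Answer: 10556001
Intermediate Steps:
z = -57 (z = -2 - 55 = -57)
B(I) = -I²
B(z)² = (-1*(-57)²)² = (-1*3249)² = (-3249)² = 10556001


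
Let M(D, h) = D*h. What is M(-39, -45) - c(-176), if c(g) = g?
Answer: 1931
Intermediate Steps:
M(-39, -45) - c(-176) = -39*(-45) - 1*(-176) = 1755 + 176 = 1931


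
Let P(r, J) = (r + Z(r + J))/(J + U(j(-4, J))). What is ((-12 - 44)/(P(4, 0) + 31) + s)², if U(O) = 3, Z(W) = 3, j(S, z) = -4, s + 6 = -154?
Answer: 16337764/625 ≈ 26140.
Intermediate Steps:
s = -160 (s = -6 - 154 = -160)
P(r, J) = (3 + r)/(3 + J) (P(r, J) = (r + 3)/(J + 3) = (3 + r)/(3 + J))
((-12 - 44)/(P(4, 0) + 31) + s)² = ((-12 - 44)/((3 + 4)/(3 + 0) + 31) - 160)² = (-56/(7/3 + 31) - 160)² = (-56/100/3 - 160)² = (-56*3/100 - 160)² = (-42/25 - 160)² = (-4042/25)² = 16337764/625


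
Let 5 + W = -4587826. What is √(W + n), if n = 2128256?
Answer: 5*I*√98383 ≈ 1568.3*I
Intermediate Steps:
W = -4587831 (W = -5 - 4587826 = -4587831)
√(W + n) = √(-4587831 + 2128256) = √(-2459575) = 5*I*√98383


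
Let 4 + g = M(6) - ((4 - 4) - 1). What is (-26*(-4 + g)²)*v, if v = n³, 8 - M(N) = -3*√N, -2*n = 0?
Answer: 0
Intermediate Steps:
n = 0 (n = -½*0 = 0)
M(N) = 8 + 3*√N (M(N) = 8 - (-3)*√N = 8 + 3*√N)
g = 5 + 3*√6 (g = -4 + ((8 + 3*√6) - ((4 - 4) - 1)) = -4 + ((8 + 3*√6) - (0 - 1)) = -4 + ((8 + 3*√6) - 1*(-1)) = -4 + ((8 + 3*√6) + 1) = -4 + (9 + 3*√6) = 5 + 3*√6 ≈ 12.348)
v = 0 (v = 0³ = 0)
(-26*(-4 + g)²)*v = -26*(-4 + (5 + 3*√6))²*0 = -26*(1 + 3*√6)²*0 = 0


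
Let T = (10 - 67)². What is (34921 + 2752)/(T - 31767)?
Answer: -37673/28518 ≈ -1.3210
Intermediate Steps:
T = 3249 (T = (-57)² = 3249)
(34921 + 2752)/(T - 31767) = (34921 + 2752)/(3249 - 31767) = 37673/(-28518) = 37673*(-1/28518) = -37673/28518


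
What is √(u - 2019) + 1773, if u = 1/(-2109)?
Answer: 1773 + 2*I*√2245068462/2109 ≈ 1773.0 + 44.933*I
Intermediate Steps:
u = -1/2109 ≈ -0.00047416
√(u - 2019) + 1773 = √(-1/2109 - 2019) + 1773 = √(-4258072/2109) + 1773 = 2*I*√2245068462/2109 + 1773 = 1773 + 2*I*√2245068462/2109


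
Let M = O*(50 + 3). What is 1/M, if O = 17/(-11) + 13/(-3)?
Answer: -33/10282 ≈ -0.0032095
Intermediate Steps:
O = -194/33 (O = 17*(-1/11) + 13*(-⅓) = -17/11 - 13/3 = -194/33 ≈ -5.8788)
M = -10282/33 (M = -194*(50 + 3)/33 = -194/33*53 = -10282/33 ≈ -311.58)
1/M = 1/(-10282/33) = -33/10282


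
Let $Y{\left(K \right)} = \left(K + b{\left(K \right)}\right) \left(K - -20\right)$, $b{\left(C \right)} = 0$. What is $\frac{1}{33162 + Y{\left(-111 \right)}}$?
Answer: $\frac{1}{43263} \approx 2.3114 \cdot 10^{-5}$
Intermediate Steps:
$Y{\left(K \right)} = K \left(20 + K\right)$ ($Y{\left(K \right)} = \left(K + 0\right) \left(K - -20\right) = K \left(K + \left(-7 + 27\right)\right) = K \left(K + 20\right) = K \left(20 + K\right)$)
$\frac{1}{33162 + Y{\left(-111 \right)}} = \frac{1}{33162 - 111 \left(20 - 111\right)} = \frac{1}{33162 - -10101} = \frac{1}{33162 + 10101} = \frac{1}{43263}$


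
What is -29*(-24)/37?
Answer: 696/37 ≈ 18.811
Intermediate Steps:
-29*(-24)/37 = 696*(1/37) = 696/37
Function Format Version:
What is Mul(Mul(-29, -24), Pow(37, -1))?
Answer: Rational(696, 37) ≈ 18.811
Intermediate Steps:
Mul(Mul(-29, -24), Pow(37, -1)) = Mul(696, Rational(1, 37)) = Rational(696, 37)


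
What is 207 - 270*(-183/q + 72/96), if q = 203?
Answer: 100647/406 ≈ 247.90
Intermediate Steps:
207 - 270*(-183/q + 72/96) = 207 - 270*(-183/203 + 72/96) = 207 - 270*(-183*1/203 + 72*(1/96)) = 207 - 270*(-183/203 + ¾) = 207 - 270*(-123/812) = 207 + 16605/406 = 100647/406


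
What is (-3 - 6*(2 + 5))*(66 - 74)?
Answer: 360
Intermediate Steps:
(-3 - 6*(2 + 5))*(66 - 74) = (-3 - 6*7)*(-8) = (-3 - 1*42)*(-8) = (-3 - 42)*(-8) = -45*(-8) = 360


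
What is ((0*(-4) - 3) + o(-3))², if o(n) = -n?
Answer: 0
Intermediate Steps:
((0*(-4) - 3) + o(-3))² = ((0*(-4) - 3) - 1*(-3))² = ((0 - 3) + 3)² = (-3 + 3)² = 0² = 0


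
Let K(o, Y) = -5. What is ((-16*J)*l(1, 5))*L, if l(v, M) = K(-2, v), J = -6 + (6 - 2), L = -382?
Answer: 61120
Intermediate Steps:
J = -2 (J = -6 + 4 = -2)
l(v, M) = -5
((-16*J)*l(1, 5))*L = (-16*(-2)*(-5))*(-382) = (32*(-5))*(-382) = -160*(-382) = 61120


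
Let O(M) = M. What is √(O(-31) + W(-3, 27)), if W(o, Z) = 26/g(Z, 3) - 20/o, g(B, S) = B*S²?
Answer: 29*I*√21/27 ≈ 4.922*I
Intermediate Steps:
W(o, Z) = -20/o + 26/(9*Z) (W(o, Z) = 26/((Z*3²)) - 20/o = 26/((Z*9)) - 20/o = 26/((9*Z)) - 20/o = 26*(1/(9*Z)) - 20/o = 26/(9*Z) - 20/o = -20/o + 26/(9*Z))
√(O(-31) + W(-3, 27)) = √(-31 + (-20/(-3) + (26/9)/27)) = √(-31 + (-20*(-⅓) + (26/9)*(1/27))) = √(-31 + (20/3 + 26/243)) = √(-31 + 1646/243) = √(-5887/243) = 29*I*√21/27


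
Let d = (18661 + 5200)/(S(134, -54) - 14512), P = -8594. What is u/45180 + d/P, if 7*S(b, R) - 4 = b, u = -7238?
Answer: -1575684249013/9847285106580 ≈ -0.16001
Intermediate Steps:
S(b, R) = 4/7 + b/7
d = -167027/101446 (d = (18661 + 5200)/((4/7 + (⅐)*134) - 14512) = 23861/((4/7 + 134/7) - 14512) = 23861/(138/7 - 14512) = 23861/(-101446/7) = 23861*(-7/101446) = -167027/101446 ≈ -1.6465)
u/45180 + d/P = -7238/45180 - 167027/101446/(-8594) = -7238*1/45180 - 167027/101446*(-1/8594) = -3619/22590 + 167027/871826924 = -1575684249013/9847285106580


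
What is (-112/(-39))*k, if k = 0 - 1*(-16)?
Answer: 1792/39 ≈ 45.949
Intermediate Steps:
k = 16 (k = 0 + 16 = 16)
(-112/(-39))*k = -112/(-39)*16 = -112*(-1)/39*16 = -16*(-7/39)*16 = (112/39)*16 = 1792/39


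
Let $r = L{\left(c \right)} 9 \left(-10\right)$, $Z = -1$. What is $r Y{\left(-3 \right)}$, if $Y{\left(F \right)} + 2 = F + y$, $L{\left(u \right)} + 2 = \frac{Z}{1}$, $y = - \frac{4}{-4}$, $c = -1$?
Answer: $-1080$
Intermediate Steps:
$y = 1$ ($y = \left(-4\right) \left(- \frac{1}{4}\right) = 1$)
$L{\left(u \right)} = -3$ ($L{\left(u \right)} = -2 - 1^{-1} = -2 - 1 = -3$)
$r = 270$ ($r = \left(-3\right) 9 \left(-10\right) = \left(-27\right) \left(-10\right) = 270$)
$Y{\left(F \right)} = -1 + F$ ($Y{\left(F \right)} = -2 + \left(F + 1\right) = -2 + \left(1 + F\right) = -1 + F$)
$r Y{\left(-3 \right)} = 270 \left(-1 - 3\right) = 270 \left(-4\right) = -1080$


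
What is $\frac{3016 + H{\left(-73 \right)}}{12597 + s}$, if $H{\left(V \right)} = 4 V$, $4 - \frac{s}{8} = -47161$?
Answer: $\frac{2724}{389917} \approx 0.0069861$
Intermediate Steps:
$s = 377320$ ($s = 32 - -377288 = 32 + 377288 = 377320$)
$\frac{3016 + H{\left(-73 \right)}}{12597 + s} = \frac{3016 + 4 \left(-73\right)}{12597 + 377320} = \frac{3016 - 292}{389917} = 2724 \cdot \frac{1}{389917} = \frac{2724}{389917}$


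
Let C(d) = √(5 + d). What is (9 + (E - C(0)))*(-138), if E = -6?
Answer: -414 + 138*√5 ≈ -105.42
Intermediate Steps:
(9 + (E - C(0)))*(-138) = (9 + (-6 - √(5 + 0)))*(-138) = (9 + (-6 - √5))*(-138) = (3 - √5)*(-138) = -414 + 138*√5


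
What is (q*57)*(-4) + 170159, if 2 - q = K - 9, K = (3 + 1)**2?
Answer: 171299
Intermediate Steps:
K = 16 (K = 4**2 = 16)
q = -5 (q = 2 - (16 - 9) = 2 - 1*7 = 2 - 7 = -5)
(q*57)*(-4) + 170159 = -5*57*(-4) + 170159 = -285*(-4) + 170159 = 1140 + 170159 = 171299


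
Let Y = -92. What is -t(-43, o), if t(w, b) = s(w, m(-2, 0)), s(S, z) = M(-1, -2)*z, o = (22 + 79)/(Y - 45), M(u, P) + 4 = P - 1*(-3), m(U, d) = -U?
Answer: 6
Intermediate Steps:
M(u, P) = -1 + P (M(u, P) = -4 + (P - 1*(-3)) = -4 + (P + 3) = -4 + (3 + P) = -1 + P)
o = -101/137 (o = (22 + 79)/(-92 - 45) = 101/(-137) = 101*(-1/137) = -101/137 ≈ -0.73723)
s(S, z) = -3*z (s(S, z) = (-1 - 2)*z = -3*z)
t(w, b) = -6 (t(w, b) = -(-3)*(-2) = -3*2 = -6)
-t(-43, o) = -1*(-6) = 6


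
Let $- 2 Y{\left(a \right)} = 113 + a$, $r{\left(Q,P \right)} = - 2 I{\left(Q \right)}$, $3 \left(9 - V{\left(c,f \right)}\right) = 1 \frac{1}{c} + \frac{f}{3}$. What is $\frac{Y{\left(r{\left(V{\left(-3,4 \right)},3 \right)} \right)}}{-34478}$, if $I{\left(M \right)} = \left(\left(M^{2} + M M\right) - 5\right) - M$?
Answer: $- \frac{1441}{620604} \approx -0.0023219$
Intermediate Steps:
$I{\left(M \right)} = -5 - M + 2 M^{2}$ ($I{\left(M \right)} = \left(\left(M^{2} + M^{2}\right) - 5\right) - M = \left(2 M^{2} - 5\right) - M = \left(-5 + 2 M^{2}\right) - M = -5 - M + 2 M^{2}$)
$V{\left(c,f \right)} = 9 - \frac{1}{3 c} - \frac{f}{9}$ ($V{\left(c,f \right)} = 9 - \frac{1 \frac{1}{c} + \frac{f}{3}}{3} = 9 - \frac{\frac{1}{c} + f \frac{1}{3}}{3} = 9 - \frac{\frac{1}{c} + \frac{f}{3}}{3} = 9 - \left(\frac{1}{3 c} + \frac{f}{9}\right) = 9 - \frac{1}{3 c} - \frac{f}{9}$)
$r{\left(Q,P \right)} = 10 - 4 Q^{2} + 2 Q$ ($r{\left(Q,P \right)} = - 2 \left(-5 - Q + 2 Q^{2}\right) = 10 - 4 Q^{2} + 2 Q$)
$Y{\left(a \right)} = - \frac{113}{2} - \frac{a}{2}$ ($Y{\left(a \right)} = - \frac{113 + a}{2} = - \frac{113}{2} - \frac{a}{2}$)
$\frac{Y{\left(r{\left(V{\left(-3,4 \right)},3 \right)} \right)}}{-34478} = \frac{- \frac{113}{2} - \frac{10 - 4 \left(9 - \frac{1}{3 \left(-3\right)} - \frac{4}{9}\right)^{2} + 2 \left(9 - \frac{1}{3 \left(-3\right)} - \frac{4}{9}\right)}{2}}{-34478} = \left(- \frac{113}{2} - \frac{10 - 4 \left(9 - - \frac{1}{9} - \frac{4}{9}\right)^{2} + 2 \left(9 - - \frac{1}{9} - \frac{4}{9}\right)}{2}\right) \left(- \frac{1}{34478}\right) = \left(- \frac{113}{2} - \frac{10 - 4 \left(9 + \frac{1}{9} - \frac{4}{9}\right)^{2} + 2 \left(9 + \frac{1}{9} - \frac{4}{9}\right)}{2}\right) \left(- \frac{1}{34478}\right) = \left(- \frac{113}{2} - \frac{10 - 4 \left(\frac{26}{3}\right)^{2} + 2 \cdot \frac{26}{3}}{2}\right) \left(- \frac{1}{34478}\right) = \left(- \frac{113}{2} - \frac{10 - \frac{2704}{9} + \frac{52}{3}}{2}\right) \left(- \frac{1}{34478}\right) = \left(- \frac{113}{2} - - \frac{1229}{9}\right) \left(- \frac{1}{34478}\right) = \left(- \frac{113}{2} + \frac{1229}{9}\right) \left(- \frac{1}{34478}\right) = \frac{1441}{18} \left(- \frac{1}{34478}\right) = - \frac{1441}{620604}$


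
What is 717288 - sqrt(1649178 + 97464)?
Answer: 717288 - sqrt(1746642) ≈ 7.1597e+5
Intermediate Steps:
717288 - sqrt(1649178 + 97464) = 717288 - sqrt(1746642)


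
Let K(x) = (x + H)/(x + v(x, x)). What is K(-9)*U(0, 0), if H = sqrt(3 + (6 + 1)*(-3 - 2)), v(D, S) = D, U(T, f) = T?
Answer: 0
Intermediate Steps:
H = 4*I*sqrt(2) (H = sqrt(3 + 7*(-5)) = sqrt(3 - 35) = sqrt(-32) = 4*I*sqrt(2) ≈ 5.6569*I)
K(x) = (x + 4*I*sqrt(2))/(2*x) (K(x) = (x + 4*I*sqrt(2))/(x + x) = (x + 4*I*sqrt(2))/((2*x)) = (x + 4*I*sqrt(2))*(1/(2*x)) = (x + 4*I*sqrt(2))/(2*x))
K(-9)*U(0, 0) = ((1/2)*(-9 + 4*I*sqrt(2))/(-9))*0 = ((1/2)*(-1/9)*(-9 + 4*I*sqrt(2)))*0 = (1/2 - 2*I*sqrt(2)/9)*0 = 0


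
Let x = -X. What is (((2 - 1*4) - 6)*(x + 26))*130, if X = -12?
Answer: -39520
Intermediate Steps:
x = 12 (x = -1*(-12) = 12)
(((2 - 1*4) - 6)*(x + 26))*130 = (((2 - 1*4) - 6)*(12 + 26))*130 = (((2 - 4) - 6)*38)*130 = ((-2 - 6)*38)*130 = -8*38*130 = -304*130 = -39520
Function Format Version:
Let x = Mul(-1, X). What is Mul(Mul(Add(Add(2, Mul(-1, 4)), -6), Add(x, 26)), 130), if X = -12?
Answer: -39520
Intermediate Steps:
x = 12 (x = Mul(-1, -12) = 12)
Mul(Mul(Add(Add(2, Mul(-1, 4)), -6), Add(x, 26)), 130) = Mul(Mul(Add(Add(2, Mul(-1, 4)), -6), Add(12, 26)), 130) = Mul(Mul(Add(Add(2, -4), -6), 38), 130) = Mul(Mul(Add(-2, -6), 38), 130) = Mul(Mul(-8, 38), 130) = Mul(-304, 130) = -39520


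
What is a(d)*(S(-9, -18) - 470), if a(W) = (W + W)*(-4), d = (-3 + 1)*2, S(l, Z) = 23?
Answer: -14304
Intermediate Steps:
d = -4 (d = -2*2 = -4)
a(W) = -8*W (a(W) = (2*W)*(-4) = -8*W)
a(d)*(S(-9, -18) - 470) = (-8*(-4))*(23 - 470) = 32*(-447) = -14304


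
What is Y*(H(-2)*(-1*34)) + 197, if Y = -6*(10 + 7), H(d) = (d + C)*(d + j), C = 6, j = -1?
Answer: -41419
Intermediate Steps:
H(d) = (-1 + d)*(6 + d) (H(d) = (d + 6)*(d - 1) = (6 + d)*(-1 + d) = (-1 + d)*(6 + d))
Y = -102 (Y = -6*17 = -102)
Y*(H(-2)*(-1*34)) + 197 = -102*(-6 + (-2)² + 5*(-2))*(-1*34) + 197 = -102*(-6 + 4 - 10)*(-34) + 197 = -(-1224)*(-34) + 197 = -102*408 + 197 = -41616 + 197 = -41419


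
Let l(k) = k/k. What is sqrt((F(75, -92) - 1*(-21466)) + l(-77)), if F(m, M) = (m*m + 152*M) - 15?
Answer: sqrt(13093) ≈ 114.42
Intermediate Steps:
l(k) = 1
F(m, M) = -15 + m**2 + 152*M (F(m, M) = (m**2 + 152*M) - 15 = -15 + m**2 + 152*M)
sqrt((F(75, -92) - 1*(-21466)) + l(-77)) = sqrt(((-15 + 75**2 + 152*(-92)) - 1*(-21466)) + 1) = sqrt(((-15 + 5625 - 13984) + 21466) + 1) = sqrt((-8374 + 21466) + 1) = sqrt(13092 + 1) = sqrt(13093)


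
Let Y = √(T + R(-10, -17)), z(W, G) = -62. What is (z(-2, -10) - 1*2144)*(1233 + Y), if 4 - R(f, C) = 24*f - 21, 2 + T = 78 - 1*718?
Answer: -2719998 - 2206*I*√377 ≈ -2.72e+6 - 42833.0*I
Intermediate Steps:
T = -642 (T = -2 + (78 - 1*718) = -2 + (78 - 718) = -2 - 640 = -642)
R(f, C) = 25 - 24*f (R(f, C) = 4 - (24*f - 21) = 4 - (-21 + 24*f) = 4 + (21 - 24*f) = 25 - 24*f)
Y = I*√377 (Y = √(-642 + (25 - 24*(-10))) = √(-642 + (25 + 240)) = √(-642 + 265) = √(-377) = I*√377 ≈ 19.417*I)
(z(-2, -10) - 1*2144)*(1233 + Y) = (-62 - 1*2144)*(1233 + I*√377) = (-62 - 2144)*(1233 + I*√377) = -2206*(1233 + I*√377) = -2719998 - 2206*I*√377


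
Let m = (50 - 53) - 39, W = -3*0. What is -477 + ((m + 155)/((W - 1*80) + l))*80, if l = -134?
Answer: -55559/107 ≈ -519.24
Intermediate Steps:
W = 0
m = -42 (m = -3 - 39 = -42)
-477 + ((m + 155)/((W - 1*80) + l))*80 = -477 + ((-42 + 155)/((0 - 1*80) - 134))*80 = -477 + (113/((0 - 80) - 134))*80 = -477 + (113/(-80 - 134))*80 = -477 + (113/(-214))*80 = -477 + (113*(-1/214))*80 = -477 - 113/214*80 = -477 - 4520/107 = -55559/107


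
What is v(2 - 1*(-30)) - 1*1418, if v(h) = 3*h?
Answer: -1322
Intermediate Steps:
v(2 - 1*(-30)) - 1*1418 = 3*(2 - 1*(-30)) - 1*1418 = 3*(2 + 30) - 1418 = 3*32 - 1418 = 96 - 1418 = -1322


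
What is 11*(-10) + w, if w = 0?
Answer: -110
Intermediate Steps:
11*(-10) + w = 11*(-10) + 0 = -110 + 0 = -110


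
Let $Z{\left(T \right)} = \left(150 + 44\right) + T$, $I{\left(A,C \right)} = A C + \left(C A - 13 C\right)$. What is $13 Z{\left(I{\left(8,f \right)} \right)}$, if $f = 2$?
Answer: $2600$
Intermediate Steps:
$I{\left(A,C \right)} = - 13 C + 2 A C$ ($I{\left(A,C \right)} = A C + \left(A C - 13 C\right) = A C + \left(- 13 C + A C\right) = - 13 C + 2 A C$)
$Z{\left(T \right)} = 194 + T$
$13 Z{\left(I{\left(8,f \right)} \right)} = 13 \left(194 + 2 \left(-13 + 2 \cdot 8\right)\right) = 13 \left(194 + 2 \left(-13 + 16\right)\right) = 13 \left(194 + 2 \cdot 3\right) = 13 \left(194 + 6\right) = 13 \cdot 200 = 2600$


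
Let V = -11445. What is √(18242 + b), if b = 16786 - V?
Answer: √46473 ≈ 215.58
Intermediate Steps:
b = 28231 (b = 16786 - 1*(-11445) = 16786 + 11445 = 28231)
√(18242 + b) = √(18242 + 28231) = √46473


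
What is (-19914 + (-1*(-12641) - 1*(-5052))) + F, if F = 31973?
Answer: 29752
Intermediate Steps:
(-19914 + (-1*(-12641) - 1*(-5052))) + F = (-19914 + (-1*(-12641) - 1*(-5052))) + 31973 = (-19914 + (12641 + 5052)) + 31973 = (-19914 + 17693) + 31973 = -2221 + 31973 = 29752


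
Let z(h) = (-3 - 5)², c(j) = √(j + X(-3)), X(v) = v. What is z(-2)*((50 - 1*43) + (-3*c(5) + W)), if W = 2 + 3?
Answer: 768 - 192*√2 ≈ 496.47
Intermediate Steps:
W = 5
c(j) = √(-3 + j) (c(j) = √(j - 3) = √(-3 + j))
z(h) = 64 (z(h) = (-8)² = 64)
z(-2)*((50 - 1*43) + (-3*c(5) + W)) = 64*((50 - 1*43) + (-3*√(-3 + 5) + 5)) = 64*((50 - 43) + (-3*√2 + 5)) = 64*(7 + (5 - 3*√2)) = 64*(12 - 3*√2) = 768 - 192*√2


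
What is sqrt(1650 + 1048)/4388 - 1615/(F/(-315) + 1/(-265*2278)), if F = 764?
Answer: 3232652850/4854781 + sqrt(2698)/4388 ≈ 665.88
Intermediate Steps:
sqrt(1650 + 1048)/4388 - 1615/(F/(-315) + 1/(-265*2278)) = sqrt(1650 + 1048)/4388 - 1615/(764/(-315) + 1/(-265*2278)) = sqrt(2698)*(1/4388) - 1615/(764*(-1/315) - 1/265*1/2278) = sqrt(2698)/4388 - 1615/(-764/315 - 1/603670) = sqrt(2698)/4388 - 1615/(-92240839/38031210) = sqrt(2698)/4388 - 1615*(-38031210/92240839) = sqrt(2698)/4388 + 3232652850/4854781 = 3232652850/4854781 + sqrt(2698)/4388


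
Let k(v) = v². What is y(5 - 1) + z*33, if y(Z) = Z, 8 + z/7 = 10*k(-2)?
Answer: 7396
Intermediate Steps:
z = 224 (z = -56 + 7*(10*(-2)²) = -56 + 7*(10*4) = -56 + 7*40 = -56 + 280 = 224)
y(5 - 1) + z*33 = (5 - 1) + 224*33 = 4 + 7392 = 7396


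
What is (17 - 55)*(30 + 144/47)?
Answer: -59052/47 ≈ -1256.4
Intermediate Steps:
(17 - 55)*(30 + 144/47) = -38*(30 + 144*(1/47)) = -38*(30 + 144/47) = -38*1554/47 = -59052/47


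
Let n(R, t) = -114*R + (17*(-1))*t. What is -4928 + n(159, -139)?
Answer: -20691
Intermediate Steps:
n(R, t) = -114*R - 17*t
-4928 + n(159, -139) = -4928 + (-114*159 - 17*(-139)) = -4928 + (-18126 + 2363) = -4928 - 15763 = -20691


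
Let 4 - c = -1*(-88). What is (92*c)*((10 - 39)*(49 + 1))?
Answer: 11205600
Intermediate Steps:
c = -84 (c = 4 - (-1)*(-88) = 4 - 1*88 = 4 - 88 = -84)
(92*c)*((10 - 39)*(49 + 1)) = (92*(-84))*((10 - 39)*(49 + 1)) = -(-224112)*50 = -7728*(-1450) = 11205600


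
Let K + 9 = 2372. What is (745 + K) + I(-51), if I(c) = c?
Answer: 3057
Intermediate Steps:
K = 2363 (K = -9 + 2372 = 2363)
(745 + K) + I(-51) = (745 + 2363) - 51 = 3108 - 51 = 3057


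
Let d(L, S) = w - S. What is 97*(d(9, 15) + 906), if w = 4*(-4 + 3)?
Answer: 86039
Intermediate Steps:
w = -4 (w = 4*(-1) = -4)
d(L, S) = -4 - S
97*(d(9, 15) + 906) = 97*((-4 - 1*15) + 906) = 97*((-4 - 15) + 906) = 97*(-19 + 906) = 97*887 = 86039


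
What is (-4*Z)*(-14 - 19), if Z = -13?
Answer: -1716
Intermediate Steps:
(-4*Z)*(-14 - 19) = (-4*(-13))*(-14 - 19) = 52*(-33) = -1716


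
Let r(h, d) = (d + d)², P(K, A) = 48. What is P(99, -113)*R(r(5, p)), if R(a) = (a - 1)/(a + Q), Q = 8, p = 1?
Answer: 12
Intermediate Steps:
r(h, d) = 4*d² (r(h, d) = (2*d)² = 4*d²)
R(a) = (-1 + a)/(8 + a) (R(a) = (a - 1)/(a + 8) = (-1 + a)/(8 + a))
P(99, -113)*R(r(5, p)) = 48*((-1 + 4*1²)/(8 + 4*1²)) = 48*((-1 + 4*1)/(8 + 4*1)) = 48*((-1 + 4)/(8 + 4)) = 48*(3/12) = 48*((1/12)*3) = 48*(¼) = 12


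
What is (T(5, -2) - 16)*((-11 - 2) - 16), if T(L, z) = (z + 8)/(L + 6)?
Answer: 4930/11 ≈ 448.18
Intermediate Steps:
T(L, z) = (8 + z)/(6 + L)
(T(5, -2) - 16)*((-11 - 2) - 16) = ((8 - 2)/(6 + 5) - 16)*((-11 - 2) - 16) = (6/11 - 16)*(-13 - 16) = ((1/11)*6 - 16)*(-29) = (6/11 - 16)*(-29) = -170/11*(-29) = 4930/11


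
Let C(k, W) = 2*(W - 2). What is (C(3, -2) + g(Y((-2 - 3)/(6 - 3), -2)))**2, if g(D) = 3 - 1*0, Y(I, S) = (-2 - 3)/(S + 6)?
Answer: 25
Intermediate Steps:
C(k, W) = -4 + 2*W (C(k, W) = 2*(-2 + W) = -4 + 2*W)
Y(I, S) = -5/(6 + S)
g(D) = 3 (g(D) = 3 + 0 = 3)
(C(3, -2) + g(Y((-2 - 3)/(6 - 3), -2)))**2 = ((-4 + 2*(-2)) + 3)**2 = ((-4 - 4) + 3)**2 = (-8 + 3)**2 = (-5)**2 = 25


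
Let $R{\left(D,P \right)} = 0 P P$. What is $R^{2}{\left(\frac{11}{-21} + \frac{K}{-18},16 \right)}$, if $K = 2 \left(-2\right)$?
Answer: $0$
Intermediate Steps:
$K = -4$
$R{\left(D,P \right)} = 0$ ($R{\left(D,P \right)} = 0 P = 0$)
$R^{2}{\left(\frac{11}{-21} + \frac{K}{-18},16 \right)} = 0^{2} = 0$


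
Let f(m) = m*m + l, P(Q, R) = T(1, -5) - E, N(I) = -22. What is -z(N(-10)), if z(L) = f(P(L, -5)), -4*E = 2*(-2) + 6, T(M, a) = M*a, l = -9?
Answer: -45/4 ≈ -11.250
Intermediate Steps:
E = -½ (E = -(2*(-2) + 6)/4 = -(-4 + 6)/4 = -¼*2 = -½ ≈ -0.50000)
P(Q, R) = -9/2 (P(Q, R) = 1*(-5) - 1*(-½) = -5 + ½ = -9/2)
f(m) = -9 + m² (f(m) = m*m - 9 = m² - 9 = -9 + m²)
z(L) = 45/4 (z(L) = -9 + (-9/2)² = -9 + 81/4 = 45/4)
-z(N(-10)) = -1*45/4 = -45/4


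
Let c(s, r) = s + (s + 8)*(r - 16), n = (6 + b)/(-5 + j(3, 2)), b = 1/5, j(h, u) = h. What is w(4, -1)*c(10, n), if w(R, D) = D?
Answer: 1669/5 ≈ 333.80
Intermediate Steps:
b = 1/5 ≈ 0.20000
n = -31/10 (n = (6 + 1/5)/(-5 + 3) = (31/5)/(-2) = (31/5)*(-1/2) = -31/10 ≈ -3.1000)
c(s, r) = s + (-16 + r)*(8 + s) (c(s, r) = s + (8 + s)*(-16 + r) = s + (-16 + r)*(8 + s))
w(4, -1)*c(10, n) = -(-128 - 15*10 + 8*(-31/10) - 31/10*10) = -(-128 - 150 - 124/5 - 31) = -1*(-1669/5) = 1669/5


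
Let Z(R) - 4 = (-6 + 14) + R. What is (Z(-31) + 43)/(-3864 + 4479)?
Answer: 8/205 ≈ 0.039024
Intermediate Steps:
Z(R) = 12 + R (Z(R) = 4 + ((-6 + 14) + R) = 4 + (8 + R) = 12 + R)
(Z(-31) + 43)/(-3864 + 4479) = ((12 - 31) + 43)/(-3864 + 4479) = (-19 + 43)/615 = 24*(1/615) = 8/205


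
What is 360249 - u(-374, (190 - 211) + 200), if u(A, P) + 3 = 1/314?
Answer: 113119127/314 ≈ 3.6025e+5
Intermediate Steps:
u(A, P) = -941/314 (u(A, P) = -3 + 1/314 = -941/314)
360249 - u(-374, (190 - 211) + 200) = 360249 - 1*(-941/314) = 360249 + 941/314 = 113119127/314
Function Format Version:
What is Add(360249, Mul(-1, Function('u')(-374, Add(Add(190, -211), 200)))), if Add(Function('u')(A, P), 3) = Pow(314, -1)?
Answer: Rational(113119127, 314) ≈ 3.6025e+5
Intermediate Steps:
Function('u')(A, P) = Rational(-941, 314) (Function('u')(A, P) = Add(-3, Pow(314, -1)) = Add(-3, Rational(1, 314)) = Rational(-941, 314))
Add(360249, Mul(-1, Function('u')(-374, Add(Add(190, -211), 200)))) = Add(360249, Mul(-1, Rational(-941, 314))) = Add(360249, Rational(941, 314)) = Rational(113119127, 314)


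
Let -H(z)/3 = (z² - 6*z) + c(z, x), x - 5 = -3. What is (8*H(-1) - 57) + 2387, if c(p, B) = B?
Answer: 2114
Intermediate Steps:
x = 2 (x = 5 - 3 = 2)
H(z) = -6 - 3*z² + 18*z (H(z) = -3*((z² - 6*z) + 2) = -3*(2 + z² - 6*z) = -6 - 3*z² + 18*z)
(8*H(-1) - 57) + 2387 = (8*(-6 - 3*(-1)² + 18*(-1)) - 57) + 2387 = (8*(-6 - 3*1 - 18) - 57) + 2387 = (8*(-6 - 3 - 18) - 57) + 2387 = (8*(-27) - 57) + 2387 = (-216 - 57) + 2387 = -273 + 2387 = 2114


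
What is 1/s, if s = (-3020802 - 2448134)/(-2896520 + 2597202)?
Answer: 149659/2734468 ≈ 0.054731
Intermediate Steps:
s = 2734468/149659 (s = -5468936/(-299318) = -5468936*(-1/299318) = 2734468/149659 ≈ 18.271)
1/s = 1/(2734468/149659) = 149659/2734468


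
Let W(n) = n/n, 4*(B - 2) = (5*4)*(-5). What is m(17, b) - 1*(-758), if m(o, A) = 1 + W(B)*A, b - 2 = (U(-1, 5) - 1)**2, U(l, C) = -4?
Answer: 786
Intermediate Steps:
B = -23 (B = 2 + ((5*4)*(-5))/4 = 2 + (20*(-5))/4 = 2 + (1/4)*(-100) = 2 - 25 = -23)
W(n) = 1
b = 27 (b = 2 + (-4 - 1)**2 = 2 + (-5)**2 = 2 + 25 = 27)
m(o, A) = 1 + A (m(o, A) = 1 + 1*A = 1 + A)
m(17, b) - 1*(-758) = (1 + 27) - 1*(-758) = 28 + 758 = 786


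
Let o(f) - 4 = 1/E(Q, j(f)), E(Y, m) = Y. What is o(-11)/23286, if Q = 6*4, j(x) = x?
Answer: 97/558864 ≈ 0.00017357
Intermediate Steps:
Q = 24
o(f) = 97/24 (o(f) = 4 + 1/24 = 97/24)
o(-11)/23286 = (97/24)/23286 = (97/24)*(1/23286) = 97/558864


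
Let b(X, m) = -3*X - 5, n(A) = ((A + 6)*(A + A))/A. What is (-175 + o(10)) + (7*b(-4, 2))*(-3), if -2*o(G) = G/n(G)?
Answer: -10309/32 ≈ -322.16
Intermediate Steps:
n(A) = 12 + 2*A (n(A) = ((6 + A)*(2*A))/A = (2*A*(6 + A))/A = 12 + 2*A)
b(X, m) = -5 - 3*X
o(G) = -G/(2*(12 + 2*G))
(-175 + o(10)) + (7*b(-4, 2))*(-3) = (-175 - 1*10/(24 + 4*10)) + (7*(-5 - 3*(-4)))*(-3) = (-175 - 1*10/(24 + 40)) + (7*(-5 + 12))*(-3) = (-175 - 1*10/64) + (7*7)*(-3) = (-175 - 1*10*1/64) + 49*(-3) = (-175 - 5/32) - 147 = -5605/32 - 147 = -10309/32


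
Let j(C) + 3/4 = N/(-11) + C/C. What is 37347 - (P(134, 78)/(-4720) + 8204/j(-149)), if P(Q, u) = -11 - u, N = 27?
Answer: 18802748567/457840 ≈ 41068.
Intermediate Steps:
j(C) = -97/44 (j(C) = -¾ + (27/(-11) + C/C) = -¾ + (27*(-1/11) + 1) = -¾ + (-27/11 + 1) = -¾ - 16/11 = -97/44)
37347 - (P(134, 78)/(-4720) + 8204/j(-149)) = 37347 - ((-11 - 1*78)/(-4720) + 8204/(-97/44)) = 37347 - ((-11 - 78)*(-1/4720) + 8204*(-44/97)) = 37347 - (-89*(-1/4720) - 360976/97) = 37347 - (89/4720 - 360976/97) = 37347 - 1*(-1703798087/457840) = 37347 + 1703798087/457840 = 18802748567/457840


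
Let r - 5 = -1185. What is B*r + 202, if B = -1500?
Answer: 1770202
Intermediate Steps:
r = -1180 (r = 5 - 1185 = -1180)
B*r + 202 = -1500*(-1180) + 202 = 1770000 + 202 = 1770202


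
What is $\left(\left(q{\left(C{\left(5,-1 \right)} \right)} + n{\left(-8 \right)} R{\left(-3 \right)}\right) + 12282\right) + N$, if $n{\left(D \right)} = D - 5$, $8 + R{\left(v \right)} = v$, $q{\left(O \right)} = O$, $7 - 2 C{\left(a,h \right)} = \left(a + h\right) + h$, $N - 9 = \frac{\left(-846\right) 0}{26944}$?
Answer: $12436$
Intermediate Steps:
$N = 9$ ($N = 9 + \frac{\left(-846\right) 0}{26944} = 9 + 0 \cdot \frac{1}{26944} = 9 + 0 = 9$)
$C{\left(a,h \right)} = \frac{7}{2} - h - \frac{a}{2}$ ($C{\left(a,h \right)} = \frac{7}{2} - \frac{\left(a + h\right) + h}{2} = \frac{7}{2} - \frac{a + 2 h}{2} = \frac{7}{2} - \left(h + \frac{a}{2}\right) = \frac{7}{2} - h - \frac{a}{2}$)
$R{\left(v \right)} = -8 + v$
$n{\left(D \right)} = -5 + D$ ($n{\left(D \right)} = D - 5 = -5 + D$)
$\left(\left(q{\left(C{\left(5,-1 \right)} \right)} + n{\left(-8 \right)} R{\left(-3 \right)}\right) + 12282\right) + N = \left(\left(\left(\frac{7}{2} - -1 - \frac{5}{2}\right) + \left(-5 - 8\right) \left(-8 - 3\right)\right) + 12282\right) + 9 = \left(\left(\left(\frac{7}{2} + 1 - \frac{5}{2}\right) - -143\right) + 12282\right) + 9 = \left(\left(2 + 143\right) + 12282\right) + 9 = \left(145 + 12282\right) + 9 = 12427 + 9 = 12436$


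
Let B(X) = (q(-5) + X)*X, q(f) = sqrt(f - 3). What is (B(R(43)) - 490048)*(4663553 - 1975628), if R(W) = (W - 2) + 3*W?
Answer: -1239531237900 + 913894500*I*sqrt(2) ≈ -1.2395e+12 + 1.2924e+9*I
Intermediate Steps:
q(f) = sqrt(-3 + f)
R(W) = -2 + 4*W (R(W) = (-2 + W) + 3*W = -2 + 4*W)
B(X) = X*(X + 2*I*sqrt(2)) (B(X) = (sqrt(-3 - 5) + X)*X = (sqrt(-8) + X)*X = (2*I*sqrt(2) + X)*X = (X + 2*I*sqrt(2))*X = X*(X + 2*I*sqrt(2)))
(B(R(43)) - 490048)*(4663553 - 1975628) = ((-2 + 4*43)*((-2 + 4*43) + 2*I*sqrt(2)) - 490048)*(4663553 - 1975628) = ((-2 + 172)*((-2 + 172) + 2*I*sqrt(2)) - 490048)*2687925 = (170*(170 + 2*I*sqrt(2)) - 490048)*2687925 = ((28900 + 340*I*sqrt(2)) - 490048)*2687925 = (-461148 + 340*I*sqrt(2))*2687925 = -1239531237900 + 913894500*I*sqrt(2)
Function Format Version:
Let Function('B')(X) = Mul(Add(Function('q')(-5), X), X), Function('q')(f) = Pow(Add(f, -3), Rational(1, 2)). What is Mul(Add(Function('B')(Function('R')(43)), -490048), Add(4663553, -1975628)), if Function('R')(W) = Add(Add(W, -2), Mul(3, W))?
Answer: Add(-1239531237900, Mul(913894500, I, Pow(2, Rational(1, 2)))) ≈ Add(-1.2395e+12, Mul(1.2924e+9, I))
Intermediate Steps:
Function('q')(f) = Pow(Add(-3, f), Rational(1, 2))
Function('R')(W) = Add(-2, Mul(4, W)) (Function('R')(W) = Add(Add(-2, W), Mul(3, W)) = Add(-2, Mul(4, W)))
Function('B')(X) = Mul(X, Add(X, Mul(2, I, Pow(2, Rational(1, 2))))) (Function('B')(X) = Mul(Add(Pow(Add(-3, -5), Rational(1, 2)), X), X) = Mul(Add(Pow(-8, Rational(1, 2)), X), X) = Mul(Add(Mul(2, I, Pow(2, Rational(1, 2))), X), X) = Mul(Add(X, Mul(2, I, Pow(2, Rational(1, 2)))), X) = Mul(X, Add(X, Mul(2, I, Pow(2, Rational(1, 2))))))
Mul(Add(Function('B')(Function('R')(43)), -490048), Add(4663553, -1975628)) = Mul(Add(Mul(Add(-2, Mul(4, 43)), Add(Add(-2, Mul(4, 43)), Mul(2, I, Pow(2, Rational(1, 2))))), -490048), Add(4663553, -1975628)) = Mul(Add(Mul(Add(-2, 172), Add(Add(-2, 172), Mul(2, I, Pow(2, Rational(1, 2))))), -490048), 2687925) = Mul(Add(Mul(170, Add(170, Mul(2, I, Pow(2, Rational(1, 2))))), -490048), 2687925) = Mul(Add(Add(28900, Mul(340, I, Pow(2, Rational(1, 2)))), -490048), 2687925) = Mul(Add(-461148, Mul(340, I, Pow(2, Rational(1, 2)))), 2687925) = Add(-1239531237900, Mul(913894500, I, Pow(2, Rational(1, 2))))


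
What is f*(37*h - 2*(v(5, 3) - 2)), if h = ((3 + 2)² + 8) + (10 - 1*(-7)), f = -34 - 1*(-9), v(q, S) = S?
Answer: -46200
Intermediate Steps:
f = -25 (f = -34 + 9 = -25)
h = 50 (h = (5² + 8) + (10 + 7) = (25 + 8) + 17 = 33 + 17 = 50)
f*(37*h - 2*(v(5, 3) - 2)) = -25*(37*50 - 2*(3 - 2)) = -25*(1850 - 2*1) = -25*(1850 - 2) = -25*1848 = -46200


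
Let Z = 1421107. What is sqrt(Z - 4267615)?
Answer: 14*I*sqrt(14523) ≈ 1687.2*I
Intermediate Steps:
sqrt(Z - 4267615) = sqrt(1421107 - 4267615) = sqrt(-2846508) = 14*I*sqrt(14523)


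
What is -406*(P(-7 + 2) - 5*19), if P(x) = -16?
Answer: 45066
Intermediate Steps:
-406*(P(-7 + 2) - 5*19) = -406*(-16 - 5*19) = -406*(-16 - 95) = -406*(-111) = 45066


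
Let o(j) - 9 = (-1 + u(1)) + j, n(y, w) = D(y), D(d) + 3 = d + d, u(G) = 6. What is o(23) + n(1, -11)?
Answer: 36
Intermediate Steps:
D(d) = -3 + 2*d (D(d) = -3 + (d + d) = -3 + 2*d)
n(y, w) = -3 + 2*y
o(j) = 14 + j (o(j) = 9 + ((-1 + 6) + j) = 9 + (5 + j) = 14 + j)
o(23) + n(1, -11) = (14 + 23) + (-3 + 2*1) = 37 + (-3 + 2) = 37 - 1 = 36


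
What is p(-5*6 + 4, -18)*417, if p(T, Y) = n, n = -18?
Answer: -7506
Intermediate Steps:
p(T, Y) = -18
p(-5*6 + 4, -18)*417 = -18*417 = -7506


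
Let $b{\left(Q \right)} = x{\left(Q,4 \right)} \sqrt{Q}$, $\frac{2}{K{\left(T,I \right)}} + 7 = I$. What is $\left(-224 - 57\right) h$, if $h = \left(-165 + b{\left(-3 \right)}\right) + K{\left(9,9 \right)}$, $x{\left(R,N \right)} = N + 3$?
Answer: $46084 - 1967 i \sqrt{3} \approx 46084.0 - 3406.9 i$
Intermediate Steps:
$x{\left(R,N \right)} = 3 + N$
$K{\left(T,I \right)} = \frac{2}{-7 + I}$
$b{\left(Q \right)} = 7 \sqrt{Q}$ ($b{\left(Q \right)} = \left(3 + 4\right) \sqrt{Q} = 7 \sqrt{Q}$)
$h = -164 + 7 i \sqrt{3}$ ($h = \left(-165 + 7 \sqrt{-3}\right) + \frac{2}{-7 + 9} = \left(-165 + 7 i \sqrt{3}\right) + \frac{2}{2} = \left(-165 + 7 i \sqrt{3}\right) + 2 \cdot \frac{1}{2} = \left(-165 + 7 i \sqrt{3}\right) + 1 = -164 + 7 i \sqrt{3} \approx -164.0 + 12.124 i$)
$\left(-224 - 57\right) h = \left(-224 - 57\right) \left(-164 + 7 i \sqrt{3}\right) = - 281 \left(-164 + 7 i \sqrt{3}\right) = 46084 - 1967 i \sqrt{3}$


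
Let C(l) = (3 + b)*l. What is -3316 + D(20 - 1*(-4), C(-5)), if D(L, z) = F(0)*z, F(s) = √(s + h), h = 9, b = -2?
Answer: -3331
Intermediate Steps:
C(l) = l (C(l) = (3 - 2)*l = 1*l = l)
F(s) = √(9 + s) (F(s) = √(s + 9) = √(9 + s))
D(L, z) = 3*z (D(L, z) = √(9 + 0)*z = √9*z = 3*z)
-3316 + D(20 - 1*(-4), C(-5)) = -3316 + 3*(-5) = -3316 - 15 = -3331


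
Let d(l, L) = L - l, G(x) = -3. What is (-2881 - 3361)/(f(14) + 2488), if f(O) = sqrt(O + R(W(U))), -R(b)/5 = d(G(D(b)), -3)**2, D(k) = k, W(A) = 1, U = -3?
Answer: -7765048/3095065 + 3121*sqrt(14)/3095065 ≈ -2.5051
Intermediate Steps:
R(b) = 0 (R(b) = -5*(-3 - 1*(-3))**2 = -5*(-3 + 3)**2 = -5*0**2 = -5*0 = 0)
f(O) = sqrt(O) (f(O) = sqrt(O + 0) = sqrt(O))
(-2881 - 3361)/(f(14) + 2488) = (-2881 - 3361)/(sqrt(14) + 2488) = -6242/(2488 + sqrt(14))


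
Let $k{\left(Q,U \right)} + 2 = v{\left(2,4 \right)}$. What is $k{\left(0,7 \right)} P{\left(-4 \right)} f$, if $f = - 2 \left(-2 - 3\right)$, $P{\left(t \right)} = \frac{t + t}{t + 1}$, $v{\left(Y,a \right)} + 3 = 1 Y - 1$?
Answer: $- \frac{320}{3} \approx -106.67$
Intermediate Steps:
$v{\left(Y,a \right)} = -4 + Y$ ($v{\left(Y,a \right)} = -3 + \left(1 Y - 1\right) = -3 + \left(Y - 1\right) = -3 + \left(-1 + Y\right) = -4 + Y$)
$k{\left(Q,U \right)} = -4$ ($k{\left(Q,U \right)} = -2 + \left(-4 + 2\right) = -2 - 2 = -4$)
$P{\left(t \right)} = \frac{2 t}{1 + t}$
$f = 10$ ($f = \left(-2\right) \left(-5\right) = 10$)
$k{\left(0,7 \right)} P{\left(-4 \right)} f = - 4 \cdot 2 \left(-4\right) \frac{1}{1 - 4} \cdot 10 = - 4 \cdot 2 \left(-4\right) \frac{1}{-3} \cdot 10 = - 4 \cdot 2 \left(-4\right) \left(- \frac{1}{3}\right) 10 = \left(-4\right) \frac{8}{3} \cdot 10 = \left(- \frac{32}{3}\right) 10 = - \frac{320}{3}$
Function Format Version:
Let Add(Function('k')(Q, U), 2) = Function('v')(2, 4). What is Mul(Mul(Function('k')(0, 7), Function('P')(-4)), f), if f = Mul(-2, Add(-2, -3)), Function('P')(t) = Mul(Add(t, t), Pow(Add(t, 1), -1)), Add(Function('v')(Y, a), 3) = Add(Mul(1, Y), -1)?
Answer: Rational(-320, 3) ≈ -106.67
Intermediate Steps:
Function('v')(Y, a) = Add(-4, Y) (Function('v')(Y, a) = Add(-3, Add(Mul(1, Y), -1)) = Add(-3, Add(Y, -1)) = Add(-3, Add(-1, Y)) = Add(-4, Y))
Function('k')(Q, U) = -4 (Function('k')(Q, U) = Add(-2, Add(-4, 2)) = Add(-2, -2) = -4)
Function('P')(t) = Mul(2, t, Pow(Add(1, t), -1)) (Function('P')(t) = Mul(Mul(2, t), Pow(Add(1, t), -1)) = Mul(2, t, Pow(Add(1, t), -1)))
f = 10 (f = Mul(-2, -5) = 10)
Mul(Mul(Function('k')(0, 7), Function('P')(-4)), f) = Mul(Mul(-4, Mul(2, -4, Pow(Add(1, -4), -1))), 10) = Mul(Mul(-4, Mul(2, -4, Pow(-3, -1))), 10) = Mul(Mul(-4, Mul(2, -4, Rational(-1, 3))), 10) = Mul(Mul(-4, Rational(8, 3)), 10) = Mul(Rational(-32, 3), 10) = Rational(-320, 3)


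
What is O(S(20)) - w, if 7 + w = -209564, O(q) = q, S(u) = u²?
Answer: 209971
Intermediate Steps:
w = -209571 (w = -7 - 209564 = -209571)
O(S(20)) - w = 20² - 1*(-209571) = 400 + 209571 = 209971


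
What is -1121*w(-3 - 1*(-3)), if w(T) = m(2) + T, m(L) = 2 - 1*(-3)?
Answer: -5605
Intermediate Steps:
m(L) = 5 (m(L) = 2 + 3 = 5)
w(T) = 5 + T
-1121*w(-3 - 1*(-3)) = -1121*(5 + (-3 - 1*(-3))) = -1121*(5 + (-3 + 3)) = -1121*(5 + 0) = -1121*5 = -5605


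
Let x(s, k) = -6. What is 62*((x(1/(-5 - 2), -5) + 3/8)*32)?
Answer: -11160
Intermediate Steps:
62*((x(1/(-5 - 2), -5) + 3/8)*32) = 62*((-6 + 3/8)*32) = 62*(-45/8*32) = 62*(-180) = -11160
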